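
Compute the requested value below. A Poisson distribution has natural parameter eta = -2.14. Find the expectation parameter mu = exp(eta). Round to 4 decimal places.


Expectation parameter for Poisson exponential family:
mu = exp(eta).
eta = -2.14.
mu = exp(-2.14) = 0.1177

0.1177


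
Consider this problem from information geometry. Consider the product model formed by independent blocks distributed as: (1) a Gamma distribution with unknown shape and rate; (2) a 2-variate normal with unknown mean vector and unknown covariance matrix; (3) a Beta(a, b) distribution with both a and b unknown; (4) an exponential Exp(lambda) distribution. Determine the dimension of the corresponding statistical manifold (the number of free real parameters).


The dimension of a statistical manifold equals the number of free
(independent) real parameters of the model. For a product of independent
blocks the parameter counts add.
- Gamma (shape, rate): 2.
- 2-variate normal: 2 (mean) + 2*3/2 = 3 (symmetric covariance) = 5.
- Beta (a, b): 2.
- exponential (lambda): 1.
Total = 2 + 5 + 2 + 1 = 10.
Dimension = 10

10


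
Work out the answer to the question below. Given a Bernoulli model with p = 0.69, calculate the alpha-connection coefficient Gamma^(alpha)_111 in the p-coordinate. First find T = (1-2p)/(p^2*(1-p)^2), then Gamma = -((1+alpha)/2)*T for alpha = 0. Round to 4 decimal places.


Skewness (Amari-Chentsov) tensor: T = (1-2p)/(p^2*(1-p)^2).
p = 0.69, 1-2p = -0.38, p^2 = 0.4761, (1-p)^2 = 0.0961.
T = -0.38/(0.4761 * 0.0961) = -8.305428.
In the p-coordinate, Gamma^(alpha) = Gamma^(0) - (alpha/2)*T with Gamma^(0) = (1/2)*g'(p) = -T/2,
so Gamma^(alpha) = -((1+alpha)/2)*T.
alpha = 0, -(1+alpha)/2 = -0.5.
Gamma = -0.5 * -8.305428 = 4.1527

4.1527


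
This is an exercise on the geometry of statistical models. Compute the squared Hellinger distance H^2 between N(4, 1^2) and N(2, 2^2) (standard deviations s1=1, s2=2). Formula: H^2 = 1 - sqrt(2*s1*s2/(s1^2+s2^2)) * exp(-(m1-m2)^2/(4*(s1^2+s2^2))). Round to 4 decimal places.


Squared Hellinger distance for Gaussians:
H^2 = 1 - sqrt(2*s1*s2/(s1^2+s2^2)) * exp(-(m1-m2)^2/(4*(s1^2+s2^2))).
s1^2 = 1, s2^2 = 4, s1^2+s2^2 = 5.
sqrt(2*1*2/(5)) = 0.894427.
(m1-m2)^2 = (2)^2 = 4.
exp(-4/(4*5)) = exp(-0.2) = 0.818731.
H^2 = 1 - 0.894427*0.818731 = 0.2677

0.2677


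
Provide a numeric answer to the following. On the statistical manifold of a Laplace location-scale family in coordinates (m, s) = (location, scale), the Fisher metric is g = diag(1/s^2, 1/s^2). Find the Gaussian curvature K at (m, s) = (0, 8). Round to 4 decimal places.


The metric has the form g = (A dm^2 + B ds^2)/s^2 with A = 1, B = 1.
Substitute u = sqrt(A/B)*m: g = B*(du^2 + ds^2)/s^2, i.e. B times the
Poincare upper half-plane metric, which has constant Gaussian curvature -1.
Scaling a 2D metric by a constant c divides the Gaussian curvature by c,
so K = -1/B = -1/(1) = -1.0000 everywhere (the point (m, s) = (0, 8) is irrelevant:
the curvature is constant).
The requested Gaussian curvature is K = -1.0000.

-1.0000


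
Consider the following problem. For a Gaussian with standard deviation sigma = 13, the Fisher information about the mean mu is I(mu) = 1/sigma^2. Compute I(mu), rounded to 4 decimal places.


The Fisher information for the mean of a normal distribution is I(mu) = 1/sigma^2.
sigma = 13, so sigma^2 = 169.
I(mu) = 1/169 = 0.0059

0.0059


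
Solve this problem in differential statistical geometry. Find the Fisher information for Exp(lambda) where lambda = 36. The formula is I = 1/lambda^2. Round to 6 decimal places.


Fisher information for exponential: I(lambda) = 1/lambda^2.
lambda = 36, lambda^2 = 1296.
I = 1/1296 = 0.000772

0.000772


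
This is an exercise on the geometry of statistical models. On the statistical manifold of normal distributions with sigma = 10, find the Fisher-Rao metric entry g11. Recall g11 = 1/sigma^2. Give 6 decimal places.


For the 2-parameter normal family, the Fisher metric has:
  g11 = 1/sigma^2, g22 = 2/sigma^2.
sigma = 10, sigma^2 = 100.
g11 = 0.010000

0.010000


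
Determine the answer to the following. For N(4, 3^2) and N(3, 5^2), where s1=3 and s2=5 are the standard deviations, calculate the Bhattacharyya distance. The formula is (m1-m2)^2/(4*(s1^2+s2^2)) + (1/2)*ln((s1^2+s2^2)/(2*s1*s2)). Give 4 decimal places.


Bhattacharyya distance between two Gaussians:
DB = (m1-m2)^2/(4*(s1^2+s2^2)) + (1/2)*ln((s1^2+s2^2)/(2*s1*s2)).
(m1-m2)^2 = (1)^2 = 1.
s1^2+s2^2 = 9 + 25 = 34.
term1 = 1/136 = 0.007353.
term2 = 0.5*ln(34/30.0) = 0.062582.
DB = 0.007353 + 0.062582 = 0.0699

0.0699


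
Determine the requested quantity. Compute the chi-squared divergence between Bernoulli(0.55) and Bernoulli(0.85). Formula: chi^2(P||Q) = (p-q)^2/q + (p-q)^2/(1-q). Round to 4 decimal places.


Chi-squared divergence between Bernoulli distributions:
chi^2 = (p-q)^2/q + (p-q)^2/(1-q).
p = 0.55, q = 0.85, p-q = -0.3.
(p-q)^2 = 0.09.
term1 = 0.09/0.85 = 0.105882.
term2 = 0.09/0.15 = 0.6.
chi^2 = 0.105882 + 0.6 = 0.7059

0.7059


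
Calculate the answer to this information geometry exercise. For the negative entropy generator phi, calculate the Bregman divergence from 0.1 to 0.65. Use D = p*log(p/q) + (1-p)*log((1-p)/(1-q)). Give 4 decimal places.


Bregman divergence with negative entropy generator:
D = p*log(p/q) + (1-p)*log((1-p)/(1-q)).
p = 0.1, q = 0.65.
p*log(p/q) = 0.1*log(0.1/0.65) = -0.18718.
(1-p)*log((1-p)/(1-q)) = 0.9*log(0.9/0.35) = 0.850015.
D = -0.18718 + 0.850015 = 0.6628

0.6628


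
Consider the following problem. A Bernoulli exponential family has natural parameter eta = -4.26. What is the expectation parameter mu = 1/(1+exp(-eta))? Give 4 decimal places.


Dual coordinate (expectation parameter) for Bernoulli:
mu = 1/(1+exp(-eta)).
eta = -4.26.
exp(-eta) = exp(4.26) = 70.809983.
mu = 1/(1+70.809983) = 0.0139

0.0139


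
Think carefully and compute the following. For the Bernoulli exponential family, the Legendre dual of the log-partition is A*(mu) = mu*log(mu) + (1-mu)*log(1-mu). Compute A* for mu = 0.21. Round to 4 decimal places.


Legendre transform for Bernoulli:
A*(mu) = mu*log(mu) + (1-mu)*log(1-mu).
mu = 0.21, 1-mu = 0.79.
mu*log(mu) = 0.21*log(0.21) = -0.327736.
(1-mu)*log(1-mu) = 0.79*log(0.79) = -0.186221.
A* = -0.327736 + -0.186221 = -0.5140

-0.5140


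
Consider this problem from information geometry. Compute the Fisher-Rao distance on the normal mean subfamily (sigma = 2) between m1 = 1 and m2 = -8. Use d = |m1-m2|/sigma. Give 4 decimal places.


On the fixed-variance normal subfamily, geodesic distance = |m1-m2|/sigma.
|1 - -8| = 9.
sigma = 2.
d = 9/2 = 4.5000

4.5000


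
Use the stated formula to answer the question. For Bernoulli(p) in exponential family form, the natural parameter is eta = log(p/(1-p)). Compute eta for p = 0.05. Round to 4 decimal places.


Natural parameter for Bernoulli: eta = log(p/(1-p)).
p = 0.05, 1-p = 0.95.
p/(1-p) = 0.052632.
eta = log(0.052632) = -2.9444

-2.9444


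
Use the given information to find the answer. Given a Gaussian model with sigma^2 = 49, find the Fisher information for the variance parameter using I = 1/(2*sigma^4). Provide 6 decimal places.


Fisher information for variance: I(sigma^2) = 1/(2*sigma^4).
sigma^2 = 49, so sigma^4 = 2401.
I = 1/(2*2401) = 1/4802 = 0.000208

0.000208


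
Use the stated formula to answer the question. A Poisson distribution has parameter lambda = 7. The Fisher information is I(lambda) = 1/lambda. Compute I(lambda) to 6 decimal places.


Fisher information for Poisson: I(lambda) = 1/lambda.
lambda = 7.
I(lambda) = 1/7 = 0.142857

0.142857


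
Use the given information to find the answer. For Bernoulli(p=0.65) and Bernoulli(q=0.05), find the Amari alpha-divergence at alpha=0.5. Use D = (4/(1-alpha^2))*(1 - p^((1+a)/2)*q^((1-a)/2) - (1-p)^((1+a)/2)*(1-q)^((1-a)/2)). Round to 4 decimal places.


Amari alpha-divergence:
D = (4/(1-alpha^2))*(1 - p^((1+a)/2)*q^((1-a)/2) - (1-p)^((1+a)/2)*(1-q)^((1-a)/2)).
alpha = 0.5, p = 0.65, q = 0.05.
e1 = (1+alpha)/2 = 0.75, e2 = (1-alpha)/2 = 0.25.
t1 = p^e1 * q^e2 = 0.65^0.75 * 0.05^0.25 = 0.342316.
t2 = (1-p)^e1 * (1-q)^e2 = 0.35^0.75 * 0.95^0.25 = 0.449244.
4/(1-alpha^2) = 5.333333.
D = 5.333333*(1 - 0.342316 - 0.449244) = 1.1117

1.1117


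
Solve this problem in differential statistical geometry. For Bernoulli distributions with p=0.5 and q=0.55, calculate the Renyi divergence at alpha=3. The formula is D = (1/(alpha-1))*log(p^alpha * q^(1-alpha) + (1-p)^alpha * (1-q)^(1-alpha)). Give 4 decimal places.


Renyi divergence of order alpha between Bernoulli distributions:
D = (1/(alpha-1))*log(p^alpha * q^(1-alpha) + (1-p)^alpha * (1-q)^(1-alpha)).
alpha = 3, p = 0.5, q = 0.55.
p^alpha * q^(1-alpha) = 0.5^3 * 0.55^-2 = 0.413223.
(1-p)^alpha * (1-q)^(1-alpha) = 0.5^3 * 0.45^-2 = 0.617284.
sum = 0.413223 + 0.617284 = 1.030507.
D = (1/2)*log(1.030507) = 0.0150

0.0150


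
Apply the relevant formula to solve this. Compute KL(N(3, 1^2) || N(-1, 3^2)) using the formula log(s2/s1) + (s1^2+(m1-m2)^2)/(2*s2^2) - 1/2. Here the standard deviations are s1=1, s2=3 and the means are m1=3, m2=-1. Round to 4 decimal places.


KL divergence between normal distributions:
KL = log(s2/s1) + (s1^2 + (m1-m2)^2)/(2*s2^2) - 1/2.
log(3/1) = 1.098612.
(1^2 + (3--1)^2)/(2*3^2) = (1 + 16)/18 = 0.944444.
KL = 1.098612 + 0.944444 - 0.5 = 1.5431

1.5431


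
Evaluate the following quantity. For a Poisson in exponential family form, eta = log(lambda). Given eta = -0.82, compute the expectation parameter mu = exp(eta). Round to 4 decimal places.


Expectation parameter for Poisson exponential family:
mu = exp(eta).
eta = -0.82.
mu = exp(-0.82) = 0.4404

0.4404


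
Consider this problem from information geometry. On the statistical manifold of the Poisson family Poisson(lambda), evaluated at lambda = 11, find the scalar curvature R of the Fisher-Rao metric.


This family has a single free parameter, so its statistical manifold
is 1-dimensional. The Riemann curvature tensor of any 1-dimensional
Riemannian manifold vanishes identically, so R = 0.

0


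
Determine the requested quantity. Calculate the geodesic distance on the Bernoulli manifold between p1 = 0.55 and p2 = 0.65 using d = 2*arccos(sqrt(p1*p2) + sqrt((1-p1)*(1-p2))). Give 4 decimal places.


Geodesic distance on Bernoulli manifold:
d(p1,p2) = 2*arccos(sqrt(p1*p2) + sqrt((1-p1)*(1-p2))).
sqrt(p1*p2) = sqrt(0.55*0.65) = 0.597913.
sqrt((1-p1)*(1-p2)) = sqrt(0.45*0.35) = 0.396863.
arg = 0.597913 + 0.396863 = 0.994776.
d = 2*arccos(0.994776) = 0.2045

0.2045


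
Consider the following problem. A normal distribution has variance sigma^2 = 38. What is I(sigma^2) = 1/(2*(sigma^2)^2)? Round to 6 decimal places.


Fisher information for variance: I(sigma^2) = 1/(2*sigma^4).
sigma^2 = 38, so sigma^4 = 1444.
I = 1/(2*1444) = 1/2888 = 0.000346

0.000346


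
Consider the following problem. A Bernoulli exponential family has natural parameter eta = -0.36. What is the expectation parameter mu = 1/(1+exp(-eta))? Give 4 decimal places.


Dual coordinate (expectation parameter) for Bernoulli:
mu = 1/(1+exp(-eta)).
eta = -0.36.
exp(-eta) = exp(0.36) = 1.433329.
mu = 1/(1+1.433329) = 0.4110

0.4110


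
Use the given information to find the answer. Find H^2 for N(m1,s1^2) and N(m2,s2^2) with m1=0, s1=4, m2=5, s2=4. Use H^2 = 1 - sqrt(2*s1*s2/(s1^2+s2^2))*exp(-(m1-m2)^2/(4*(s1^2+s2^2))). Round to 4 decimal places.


Squared Hellinger distance for Gaussians:
H^2 = 1 - sqrt(2*s1*s2/(s1^2+s2^2)) * exp(-(m1-m2)^2/(4*(s1^2+s2^2))).
s1^2 = 16, s2^2 = 16, s1^2+s2^2 = 32.
sqrt(2*4*4/(32)) = 1.0.
(m1-m2)^2 = (-5)^2 = 25.
exp(-25/(4*32)) = exp(-0.195312) = 0.822578.
H^2 = 1 - 1.0*0.822578 = 0.1774

0.1774


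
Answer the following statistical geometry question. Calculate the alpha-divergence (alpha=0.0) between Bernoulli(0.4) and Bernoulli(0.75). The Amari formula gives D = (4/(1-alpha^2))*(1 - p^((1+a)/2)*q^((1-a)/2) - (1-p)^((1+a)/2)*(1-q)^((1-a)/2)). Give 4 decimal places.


Amari alpha-divergence:
D = (4/(1-alpha^2))*(1 - p^((1+a)/2)*q^((1-a)/2) - (1-p)^((1+a)/2)*(1-q)^((1-a)/2)).
alpha = 0.0, p = 0.4, q = 0.75.
e1 = (1+alpha)/2 = 0.5, e2 = (1-alpha)/2 = 0.5.
t1 = p^e1 * q^e2 = 0.4^0.5 * 0.75^0.5 = 0.547723.
t2 = (1-p)^e1 * (1-q)^e2 = 0.6^0.5 * 0.25^0.5 = 0.387298.
4/(1-alpha^2) = 4.0.
D = 4.0*(1 - 0.547723 - 0.387298) = 0.2599

0.2599


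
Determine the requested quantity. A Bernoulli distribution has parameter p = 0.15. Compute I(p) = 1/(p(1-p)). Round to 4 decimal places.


For Bernoulli(p), Fisher information is I(p) = 1/(p*(1-p)).
p = 0.15, 1-p = 0.85.
p*(1-p) = 0.1275.
I(p) = 1/0.1275 = 7.8431

7.8431


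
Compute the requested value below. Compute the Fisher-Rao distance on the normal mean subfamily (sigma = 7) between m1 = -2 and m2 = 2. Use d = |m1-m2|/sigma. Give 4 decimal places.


On the fixed-variance normal subfamily, geodesic distance = |m1-m2|/sigma.
|-2 - 2| = 4.
sigma = 7.
d = 4/7 = 0.5714

0.5714


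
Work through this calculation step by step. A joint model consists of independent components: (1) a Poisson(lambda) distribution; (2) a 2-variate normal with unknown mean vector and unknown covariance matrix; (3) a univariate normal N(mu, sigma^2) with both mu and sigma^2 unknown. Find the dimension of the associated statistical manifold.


The dimension of a statistical manifold equals the number of free
(independent) real parameters of the model. For a product of independent
blocks the parameter counts add.
- Poisson (lambda): 1.
- 2-variate normal: 2 (mean) + 2*3/2 = 3 (symmetric covariance) = 5.
- normal (mu, sigma^2): 2.
Total = 1 + 5 + 2 = 8.
Dimension = 8

8


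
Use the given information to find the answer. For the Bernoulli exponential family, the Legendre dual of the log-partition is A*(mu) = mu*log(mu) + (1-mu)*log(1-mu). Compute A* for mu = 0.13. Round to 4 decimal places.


Legendre transform for Bernoulli:
A*(mu) = mu*log(mu) + (1-mu)*log(1-mu).
mu = 0.13, 1-mu = 0.87.
mu*log(mu) = 0.13*log(0.13) = -0.265229.
(1-mu)*log(1-mu) = 0.87*log(0.87) = -0.121158.
A* = -0.265229 + -0.121158 = -0.3864

-0.3864


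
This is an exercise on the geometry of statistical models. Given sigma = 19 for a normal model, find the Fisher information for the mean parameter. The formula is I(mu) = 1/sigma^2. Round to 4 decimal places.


The Fisher information for the mean of a normal distribution is I(mu) = 1/sigma^2.
sigma = 19, so sigma^2 = 361.
I(mu) = 1/361 = 0.0028

0.0028


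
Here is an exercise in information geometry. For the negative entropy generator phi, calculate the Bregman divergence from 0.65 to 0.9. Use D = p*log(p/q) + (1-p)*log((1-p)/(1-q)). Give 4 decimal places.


Bregman divergence with negative entropy generator:
D = p*log(p/q) + (1-p)*log((1-p)/(1-q)).
p = 0.65, q = 0.9.
p*log(p/q) = 0.65*log(0.65/0.9) = -0.211525.
(1-p)*log((1-p)/(1-q)) = 0.35*log(0.35/0.1) = 0.438467.
D = -0.211525 + 0.438467 = 0.2269

0.2269


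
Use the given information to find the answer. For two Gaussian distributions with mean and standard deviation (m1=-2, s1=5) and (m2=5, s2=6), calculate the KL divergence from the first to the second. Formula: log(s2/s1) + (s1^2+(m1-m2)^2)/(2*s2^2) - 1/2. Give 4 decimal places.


KL divergence between normal distributions:
KL = log(s2/s1) + (s1^2 + (m1-m2)^2)/(2*s2^2) - 1/2.
log(6/5) = 0.182322.
(5^2 + (-2-5)^2)/(2*6^2) = (25 + 49)/72 = 1.027778.
KL = 0.182322 + 1.027778 - 0.5 = 0.7101

0.7101


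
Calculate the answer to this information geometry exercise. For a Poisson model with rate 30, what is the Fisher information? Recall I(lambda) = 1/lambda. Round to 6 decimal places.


Fisher information for Poisson: I(lambda) = 1/lambda.
lambda = 30.
I(lambda) = 1/30 = 0.033333

0.033333


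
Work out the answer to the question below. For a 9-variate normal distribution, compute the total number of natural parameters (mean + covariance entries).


Exponential family dimension calculation:
For 9-dim MVN: mean has 9 params, covariance has 9*10/2 = 45 unique entries.
Total dim = 9 + 45 = 54.

54


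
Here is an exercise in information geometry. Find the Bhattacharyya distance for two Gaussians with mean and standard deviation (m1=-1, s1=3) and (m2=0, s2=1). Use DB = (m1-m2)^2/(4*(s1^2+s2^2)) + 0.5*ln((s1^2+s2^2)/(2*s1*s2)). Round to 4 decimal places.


Bhattacharyya distance between two Gaussians:
DB = (m1-m2)^2/(4*(s1^2+s2^2)) + (1/2)*ln((s1^2+s2^2)/(2*s1*s2)).
(m1-m2)^2 = (-1)^2 = 1.
s1^2+s2^2 = 9 + 1 = 10.
term1 = 1/40 = 0.025.
term2 = 0.5*ln(10/6.0) = 0.255413.
DB = 0.025 + 0.255413 = 0.2804

0.2804


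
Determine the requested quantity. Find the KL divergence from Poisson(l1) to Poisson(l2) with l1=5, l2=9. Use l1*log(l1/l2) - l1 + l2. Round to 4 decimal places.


KL divergence for Poisson:
KL = l1*log(l1/l2) - l1 + l2.
l1 = 5, l2 = 9.
log(5/9) = -0.587787.
l1*log(l1/l2) = 5 * -0.587787 = -2.938933.
KL = -2.938933 - 5 + 9 = 1.0611

1.0611


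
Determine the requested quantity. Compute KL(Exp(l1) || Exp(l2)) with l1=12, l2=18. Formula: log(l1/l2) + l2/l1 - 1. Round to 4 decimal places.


KL divergence for exponential family:
KL = log(l1/l2) + l2/l1 - 1.
log(12/18) = -0.405465.
18/12 = 1.5.
KL = -0.405465 + 1.5 - 1 = 0.0945

0.0945


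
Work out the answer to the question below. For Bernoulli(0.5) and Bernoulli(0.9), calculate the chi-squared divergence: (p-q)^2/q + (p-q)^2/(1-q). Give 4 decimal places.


Chi-squared divergence between Bernoulli distributions:
chi^2 = (p-q)^2/q + (p-q)^2/(1-q).
p = 0.5, q = 0.9, p-q = -0.4.
(p-q)^2 = 0.16.
term1 = 0.16/0.9 = 0.177778.
term2 = 0.16/0.1 = 1.6.
chi^2 = 0.177778 + 1.6 = 1.7778

1.7778


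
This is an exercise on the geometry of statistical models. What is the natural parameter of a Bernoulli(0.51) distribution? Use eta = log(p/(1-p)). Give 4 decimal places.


Natural parameter for Bernoulli: eta = log(p/(1-p)).
p = 0.51, 1-p = 0.49.
p/(1-p) = 1.040816.
eta = log(1.040816) = 0.0400

0.0400


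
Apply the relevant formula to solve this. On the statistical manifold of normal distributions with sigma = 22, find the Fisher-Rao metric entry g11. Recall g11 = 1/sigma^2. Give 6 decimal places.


For the 2-parameter normal family, the Fisher metric has:
  g11 = 1/sigma^2, g22 = 2/sigma^2.
sigma = 22, sigma^2 = 484.
g11 = 0.002066

0.002066


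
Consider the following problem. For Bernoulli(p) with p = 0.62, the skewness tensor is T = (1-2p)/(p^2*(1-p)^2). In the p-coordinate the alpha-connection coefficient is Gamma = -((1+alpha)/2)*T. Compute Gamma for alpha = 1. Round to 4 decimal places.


Skewness (Amari-Chentsov) tensor: T = (1-2p)/(p^2*(1-p)^2).
p = 0.62, 1-2p = -0.24, p^2 = 0.3844, (1-p)^2 = 0.1444.
T = -0.24/(0.3844 * 0.1444) = -4.323751.
In the p-coordinate, Gamma^(alpha) = Gamma^(0) - (alpha/2)*T with Gamma^(0) = (1/2)*g'(p) = -T/2,
so Gamma^(alpha) = -((1+alpha)/2)*T.
alpha = 1, -(1+alpha)/2 = -1.0.
Gamma = -1.0 * -4.323751 = 4.3238

4.3238


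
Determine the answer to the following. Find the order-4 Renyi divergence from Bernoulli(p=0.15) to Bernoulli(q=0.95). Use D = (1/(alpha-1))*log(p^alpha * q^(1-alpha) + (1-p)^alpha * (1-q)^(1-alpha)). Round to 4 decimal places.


Renyi divergence of order alpha between Bernoulli distributions:
D = (1/(alpha-1))*log(p^alpha * q^(1-alpha) + (1-p)^alpha * (1-q)^(1-alpha)).
alpha = 4, p = 0.15, q = 0.95.
p^alpha * q^(1-alpha) = 0.15^4 * 0.95^-3 = 0.00059.
(1-p)^alpha * (1-q)^(1-alpha) = 0.85^4 * 0.05^-3 = 4176.05.
sum = 0.00059 + 4176.05 = 4176.05059.
D = (1/3)*log(4176.05059) = 2.7790

2.7790


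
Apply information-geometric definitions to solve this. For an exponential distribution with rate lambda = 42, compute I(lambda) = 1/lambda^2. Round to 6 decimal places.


Fisher information for exponential: I(lambda) = 1/lambda^2.
lambda = 42, lambda^2 = 1764.
I = 1/1764 = 0.000567

0.000567


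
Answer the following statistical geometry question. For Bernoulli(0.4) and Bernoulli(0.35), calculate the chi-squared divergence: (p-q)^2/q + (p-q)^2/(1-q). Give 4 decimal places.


Chi-squared divergence between Bernoulli distributions:
chi^2 = (p-q)^2/q + (p-q)^2/(1-q).
p = 0.4, q = 0.35, p-q = 0.05.
(p-q)^2 = 0.0025.
term1 = 0.0025/0.35 = 0.007143.
term2 = 0.0025/0.65 = 0.003846.
chi^2 = 0.007143 + 0.003846 = 0.0110

0.0110


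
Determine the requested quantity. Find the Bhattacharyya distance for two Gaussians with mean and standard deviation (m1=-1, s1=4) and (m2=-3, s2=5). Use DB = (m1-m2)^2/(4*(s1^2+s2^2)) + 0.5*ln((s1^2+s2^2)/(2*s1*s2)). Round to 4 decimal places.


Bhattacharyya distance between two Gaussians:
DB = (m1-m2)^2/(4*(s1^2+s2^2)) + (1/2)*ln((s1^2+s2^2)/(2*s1*s2)).
(m1-m2)^2 = (2)^2 = 4.
s1^2+s2^2 = 16 + 25 = 41.
term1 = 4/164 = 0.02439.
term2 = 0.5*ln(41/40.0) = 0.012346.
DB = 0.02439 + 0.012346 = 0.0367

0.0367


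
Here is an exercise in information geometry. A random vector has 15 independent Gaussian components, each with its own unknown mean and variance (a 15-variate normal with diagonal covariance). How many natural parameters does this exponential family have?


Exponential family dimension calculation:
Each univariate normal has two natural parameters (mu/sigma^2 and -1/(2 sigma^2)).
With 15 independent components, dim = 2 * 15 = 30.

30


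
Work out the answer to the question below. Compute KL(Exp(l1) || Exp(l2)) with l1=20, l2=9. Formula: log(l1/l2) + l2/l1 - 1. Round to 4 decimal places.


KL divergence for exponential family:
KL = log(l1/l2) + l2/l1 - 1.
log(20/9) = 0.798508.
9/20 = 0.45.
KL = 0.798508 + 0.45 - 1 = 0.2485

0.2485


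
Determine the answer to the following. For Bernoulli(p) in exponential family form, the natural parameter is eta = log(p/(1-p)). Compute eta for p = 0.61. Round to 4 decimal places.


Natural parameter for Bernoulli: eta = log(p/(1-p)).
p = 0.61, 1-p = 0.39.
p/(1-p) = 1.564103.
eta = log(1.564103) = 0.4473

0.4473


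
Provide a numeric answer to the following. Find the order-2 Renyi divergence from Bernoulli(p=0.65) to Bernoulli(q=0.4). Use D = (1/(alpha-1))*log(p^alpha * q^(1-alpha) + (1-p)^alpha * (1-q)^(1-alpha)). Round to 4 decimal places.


Renyi divergence of order alpha between Bernoulli distributions:
D = (1/(alpha-1))*log(p^alpha * q^(1-alpha) + (1-p)^alpha * (1-q)^(1-alpha)).
alpha = 2, p = 0.65, q = 0.4.
p^alpha * q^(1-alpha) = 0.65^2 * 0.4^-1 = 1.05625.
(1-p)^alpha * (1-q)^(1-alpha) = 0.35^2 * 0.6^-1 = 0.204167.
sum = 1.05625 + 0.204167 = 1.260417.
D = (1/1)*log(1.260417) = 0.2314

0.2314


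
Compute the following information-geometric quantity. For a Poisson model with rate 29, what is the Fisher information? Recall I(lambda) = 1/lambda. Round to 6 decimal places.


Fisher information for Poisson: I(lambda) = 1/lambda.
lambda = 29.
I(lambda) = 1/29 = 0.034483

0.034483


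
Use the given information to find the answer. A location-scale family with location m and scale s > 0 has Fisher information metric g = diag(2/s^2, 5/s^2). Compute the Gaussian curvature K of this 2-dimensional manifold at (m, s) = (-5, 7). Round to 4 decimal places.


The metric has the form g = (A dm^2 + B ds^2)/s^2 with A = 2, B = 5.
Substitute u = sqrt(A/B)*m: g = B*(du^2 + ds^2)/s^2, i.e. B times the
Poincare upper half-plane metric, which has constant Gaussian curvature -1.
Scaling a 2D metric by a constant c divides the Gaussian curvature by c,
so K = -1/B = -1/(5) = -0.2000 everywhere (the point (m, s) = (-5, 7) is irrelevant:
the curvature is constant).
The requested Gaussian curvature is K = -0.2000.

-0.2000


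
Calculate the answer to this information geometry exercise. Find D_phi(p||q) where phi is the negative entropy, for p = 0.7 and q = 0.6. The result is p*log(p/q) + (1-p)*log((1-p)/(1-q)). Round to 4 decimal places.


Bregman divergence with negative entropy generator:
D = p*log(p/q) + (1-p)*log((1-p)/(1-q)).
p = 0.7, q = 0.6.
p*log(p/q) = 0.7*log(0.7/0.6) = 0.107905.
(1-p)*log((1-p)/(1-q)) = 0.3*log(0.3/0.4) = -0.086305.
D = 0.107905 + -0.086305 = 0.0216

0.0216


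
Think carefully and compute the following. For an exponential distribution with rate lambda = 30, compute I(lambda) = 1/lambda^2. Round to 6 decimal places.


Fisher information for exponential: I(lambda) = 1/lambda^2.
lambda = 30, lambda^2 = 900.
I = 1/900 = 0.001111

0.001111


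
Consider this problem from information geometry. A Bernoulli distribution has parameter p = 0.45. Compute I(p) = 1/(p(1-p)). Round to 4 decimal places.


For Bernoulli(p), Fisher information is I(p) = 1/(p*(1-p)).
p = 0.45, 1-p = 0.55.
p*(1-p) = 0.2475.
I(p) = 1/0.2475 = 4.0404

4.0404


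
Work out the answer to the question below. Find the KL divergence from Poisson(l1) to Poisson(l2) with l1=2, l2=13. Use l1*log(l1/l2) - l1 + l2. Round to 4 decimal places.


KL divergence for Poisson:
KL = l1*log(l1/l2) - l1 + l2.
l1 = 2, l2 = 13.
log(2/13) = -1.871802.
l1*log(l1/l2) = 2 * -1.871802 = -3.743604.
KL = -3.743604 - 2 + 13 = 7.2564

7.2564


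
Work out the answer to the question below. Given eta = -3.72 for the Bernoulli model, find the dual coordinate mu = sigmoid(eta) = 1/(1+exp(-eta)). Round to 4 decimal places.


Dual coordinate (expectation parameter) for Bernoulli:
mu = 1/(1+exp(-eta)).
eta = -3.72.
exp(-eta) = exp(3.72) = 41.264394.
mu = 1/(1+41.264394) = 0.0237

0.0237


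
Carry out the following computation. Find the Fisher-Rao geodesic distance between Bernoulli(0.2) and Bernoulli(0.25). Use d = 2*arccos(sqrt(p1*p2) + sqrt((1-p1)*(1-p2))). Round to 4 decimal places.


Geodesic distance on Bernoulli manifold:
d(p1,p2) = 2*arccos(sqrt(p1*p2) + sqrt((1-p1)*(1-p2))).
sqrt(p1*p2) = sqrt(0.2*0.25) = 0.223607.
sqrt((1-p1)*(1-p2)) = sqrt(0.8*0.75) = 0.774597.
arg = 0.223607 + 0.774597 = 0.998203.
d = 2*arccos(0.998203) = 0.1199

0.1199


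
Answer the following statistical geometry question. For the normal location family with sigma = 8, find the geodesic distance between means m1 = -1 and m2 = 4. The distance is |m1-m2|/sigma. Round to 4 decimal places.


On the fixed-variance normal subfamily, geodesic distance = |m1-m2|/sigma.
|-1 - 4| = 5.
sigma = 8.
d = 5/8 = 0.6250

0.6250


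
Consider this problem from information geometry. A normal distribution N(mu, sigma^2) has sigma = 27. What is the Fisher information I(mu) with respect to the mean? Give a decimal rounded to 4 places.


The Fisher information for the mean of a normal distribution is I(mu) = 1/sigma^2.
sigma = 27, so sigma^2 = 729.
I(mu) = 1/729 = 0.0014

0.0014


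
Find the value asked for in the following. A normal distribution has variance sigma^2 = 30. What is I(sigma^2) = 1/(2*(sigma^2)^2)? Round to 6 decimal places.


Fisher information for variance: I(sigma^2) = 1/(2*sigma^4).
sigma^2 = 30, so sigma^4 = 900.
I = 1/(2*900) = 1/1800 = 0.000556

0.000556


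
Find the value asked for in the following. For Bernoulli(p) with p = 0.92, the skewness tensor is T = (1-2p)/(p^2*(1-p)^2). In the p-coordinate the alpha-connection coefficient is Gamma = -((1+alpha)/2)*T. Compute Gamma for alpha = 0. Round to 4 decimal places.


Skewness (Amari-Chentsov) tensor: T = (1-2p)/(p^2*(1-p)^2).
p = 0.92, 1-2p = -0.84, p^2 = 0.8464, (1-p)^2 = 0.0064.
T = -0.84/(0.8464 * 0.0064) = -155.068526.
In the p-coordinate, Gamma^(alpha) = Gamma^(0) - (alpha/2)*T with Gamma^(0) = (1/2)*g'(p) = -T/2,
so Gamma^(alpha) = -((1+alpha)/2)*T.
alpha = 0, -(1+alpha)/2 = -0.5.
Gamma = -0.5 * -155.068526 = 77.5343

77.5343


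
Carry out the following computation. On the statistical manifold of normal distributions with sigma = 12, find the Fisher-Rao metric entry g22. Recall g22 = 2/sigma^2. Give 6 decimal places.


For the 2-parameter normal family, the Fisher metric has:
  g11 = 1/sigma^2, g22 = 2/sigma^2.
sigma = 12, sigma^2 = 144.
g22 = 0.013889

0.013889


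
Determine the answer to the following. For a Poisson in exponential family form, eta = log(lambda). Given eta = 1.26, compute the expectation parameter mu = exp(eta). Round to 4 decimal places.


Expectation parameter for Poisson exponential family:
mu = exp(eta).
eta = 1.26.
mu = exp(1.26) = 3.5254

3.5254


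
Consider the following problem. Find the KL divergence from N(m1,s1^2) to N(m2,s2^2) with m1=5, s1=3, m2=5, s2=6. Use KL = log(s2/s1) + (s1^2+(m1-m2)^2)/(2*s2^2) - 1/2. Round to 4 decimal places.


KL divergence between normal distributions:
KL = log(s2/s1) + (s1^2 + (m1-m2)^2)/(2*s2^2) - 1/2.
log(6/3) = 0.693147.
(3^2 + (5-5)^2)/(2*6^2) = (9 + 0)/72 = 0.125.
KL = 0.693147 + 0.125 - 0.5 = 0.3181

0.3181


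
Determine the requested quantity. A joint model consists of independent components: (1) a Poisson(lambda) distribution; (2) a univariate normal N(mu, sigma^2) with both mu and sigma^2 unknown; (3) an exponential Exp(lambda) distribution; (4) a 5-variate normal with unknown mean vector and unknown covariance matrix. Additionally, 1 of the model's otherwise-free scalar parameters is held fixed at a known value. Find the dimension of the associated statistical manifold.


The dimension of a statistical manifold equals the number of free
(independent) real parameters of the model. For a product of independent
blocks the parameter counts add.
- Poisson (lambda): 1.
- normal (mu, sigma^2): 2.
- exponential (lambda): 1.
- 5-variate normal: 5 (mean) + 5*6/2 = 15 (symmetric covariance) = 20.
Total = 1 + 2 + 1 + 20 = 24.
1 parameter(s) fixed at known values: 24 - 1 = 23.
Dimension = 23

23


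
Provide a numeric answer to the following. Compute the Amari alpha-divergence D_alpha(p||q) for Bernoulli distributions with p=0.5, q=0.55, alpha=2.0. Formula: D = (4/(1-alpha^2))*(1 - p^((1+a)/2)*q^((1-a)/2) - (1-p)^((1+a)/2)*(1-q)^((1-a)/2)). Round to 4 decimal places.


Amari alpha-divergence:
D = (4/(1-alpha^2))*(1 - p^((1+a)/2)*q^((1-a)/2) - (1-p)^((1+a)/2)*(1-q)^((1-a)/2)).
alpha = 2.0, p = 0.5, q = 0.55.
e1 = (1+alpha)/2 = 1.5, e2 = (1-alpha)/2 = -0.5.
t1 = p^e1 * q^e2 = 0.5^1.5 * 0.55^-0.5 = 0.476731.
t2 = (1-p)^e1 * (1-q)^e2 = 0.5^1.5 * 0.45^-0.5 = 0.527046.
4/(1-alpha^2) = -1.333333.
D = -1.333333*(1 - 0.476731 - 0.527046) = 0.0050

0.0050


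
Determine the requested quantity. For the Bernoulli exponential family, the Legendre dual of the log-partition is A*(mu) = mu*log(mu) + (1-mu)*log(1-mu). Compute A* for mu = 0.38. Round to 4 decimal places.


Legendre transform for Bernoulli:
A*(mu) = mu*log(mu) + (1-mu)*log(1-mu).
mu = 0.38, 1-mu = 0.62.
mu*log(mu) = 0.38*log(0.38) = -0.367682.
(1-mu)*log(1-mu) = 0.62*log(0.62) = -0.296382.
A* = -0.367682 + -0.296382 = -0.6641

-0.6641


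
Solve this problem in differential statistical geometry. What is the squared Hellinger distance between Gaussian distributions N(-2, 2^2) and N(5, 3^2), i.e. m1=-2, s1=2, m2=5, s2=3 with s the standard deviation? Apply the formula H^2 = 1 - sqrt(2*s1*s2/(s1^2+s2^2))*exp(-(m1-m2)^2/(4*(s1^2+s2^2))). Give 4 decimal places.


Squared Hellinger distance for Gaussians:
H^2 = 1 - sqrt(2*s1*s2/(s1^2+s2^2)) * exp(-(m1-m2)^2/(4*(s1^2+s2^2))).
s1^2 = 4, s2^2 = 9, s1^2+s2^2 = 13.
sqrt(2*2*3/(13)) = 0.960769.
(m1-m2)^2 = (-7)^2 = 49.
exp(-49/(4*13)) = exp(-0.942308) = 0.389727.
H^2 = 1 - 0.960769*0.389727 = 0.6256

0.6256


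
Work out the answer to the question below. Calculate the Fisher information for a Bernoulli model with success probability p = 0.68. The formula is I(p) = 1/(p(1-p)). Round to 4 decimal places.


For Bernoulli(p), Fisher information is I(p) = 1/(p*(1-p)).
p = 0.68, 1-p = 0.32.
p*(1-p) = 0.2176.
I(p) = 1/0.2176 = 4.5956

4.5956


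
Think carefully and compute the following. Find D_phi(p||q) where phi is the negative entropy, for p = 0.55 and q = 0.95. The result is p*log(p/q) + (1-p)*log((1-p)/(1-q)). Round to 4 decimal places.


Bregman divergence with negative entropy generator:
D = p*log(p/q) + (1-p)*log((1-p)/(1-q)).
p = 0.55, q = 0.95.
p*log(p/q) = 0.55*log(0.55/0.95) = -0.300599.
(1-p)*log((1-p)/(1-q)) = 0.45*log(0.45/0.05) = 0.988751.
D = -0.300599 + 0.988751 = 0.6882

0.6882


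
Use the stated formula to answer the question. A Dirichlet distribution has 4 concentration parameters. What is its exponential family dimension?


Exponential family dimension calculation:
Dirichlet with 4 components has 4 natural parameters.

4


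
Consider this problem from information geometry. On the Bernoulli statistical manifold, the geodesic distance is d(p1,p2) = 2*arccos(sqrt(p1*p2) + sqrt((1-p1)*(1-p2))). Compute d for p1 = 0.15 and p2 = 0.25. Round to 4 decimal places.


Geodesic distance on Bernoulli manifold:
d(p1,p2) = 2*arccos(sqrt(p1*p2) + sqrt((1-p1)*(1-p2))).
sqrt(p1*p2) = sqrt(0.15*0.25) = 0.193649.
sqrt((1-p1)*(1-p2)) = sqrt(0.85*0.75) = 0.798436.
arg = 0.193649 + 0.798436 = 0.992085.
d = 2*arccos(0.992085) = 0.2518

0.2518


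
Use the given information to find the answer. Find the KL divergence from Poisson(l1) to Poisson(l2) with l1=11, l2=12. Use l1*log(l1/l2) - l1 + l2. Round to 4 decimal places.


KL divergence for Poisson:
KL = l1*log(l1/l2) - l1 + l2.
l1 = 11, l2 = 12.
log(11/12) = -0.087011.
l1*log(l1/l2) = 11 * -0.087011 = -0.957125.
KL = -0.957125 - 11 + 12 = 0.0429

0.0429


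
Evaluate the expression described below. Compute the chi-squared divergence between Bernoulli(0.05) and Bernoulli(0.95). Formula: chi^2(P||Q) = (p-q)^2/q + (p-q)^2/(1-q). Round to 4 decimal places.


Chi-squared divergence between Bernoulli distributions:
chi^2 = (p-q)^2/q + (p-q)^2/(1-q).
p = 0.05, q = 0.95, p-q = -0.9.
(p-q)^2 = 0.81.
term1 = 0.81/0.95 = 0.852632.
term2 = 0.81/0.05 = 16.2.
chi^2 = 0.852632 + 16.2 = 17.0526

17.0526


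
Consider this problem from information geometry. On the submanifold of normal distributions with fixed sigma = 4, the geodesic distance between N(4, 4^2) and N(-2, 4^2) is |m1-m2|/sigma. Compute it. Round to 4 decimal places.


On the fixed-variance normal subfamily, geodesic distance = |m1-m2|/sigma.
|4 - -2| = 6.
sigma = 4.
d = 6/4 = 1.5000

1.5000


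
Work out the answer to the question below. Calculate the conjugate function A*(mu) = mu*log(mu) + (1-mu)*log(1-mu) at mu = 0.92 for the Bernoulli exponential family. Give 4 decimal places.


Legendre transform for Bernoulli:
A*(mu) = mu*log(mu) + (1-mu)*log(1-mu).
mu = 0.92, 1-mu = 0.08.
mu*log(mu) = 0.92*log(0.92) = -0.076711.
(1-mu)*log(1-mu) = 0.08*log(0.08) = -0.202058.
A* = -0.076711 + -0.202058 = -0.2788

-0.2788


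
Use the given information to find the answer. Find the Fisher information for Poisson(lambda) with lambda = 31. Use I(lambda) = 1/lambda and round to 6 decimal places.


Fisher information for Poisson: I(lambda) = 1/lambda.
lambda = 31.
I(lambda) = 1/31 = 0.032258

0.032258


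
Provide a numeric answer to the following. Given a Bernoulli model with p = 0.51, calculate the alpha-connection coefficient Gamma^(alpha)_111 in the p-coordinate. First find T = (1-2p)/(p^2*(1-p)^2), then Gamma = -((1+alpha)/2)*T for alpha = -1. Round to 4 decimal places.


Skewness (Amari-Chentsov) tensor: T = (1-2p)/(p^2*(1-p)^2).
p = 0.51, 1-2p = -0.02, p^2 = 0.2601, (1-p)^2 = 0.2401.
T = -0.02/(0.2601 * 0.2401) = -0.320256.
In the p-coordinate, Gamma^(alpha) = Gamma^(0) - (alpha/2)*T with Gamma^(0) = (1/2)*g'(p) = -T/2,
so Gamma^(alpha) = -((1+alpha)/2)*T.
alpha = -1, -(1+alpha)/2 = 0.0.
Gamma = 0.0 * -0.320256 = 0.0000

0.0000


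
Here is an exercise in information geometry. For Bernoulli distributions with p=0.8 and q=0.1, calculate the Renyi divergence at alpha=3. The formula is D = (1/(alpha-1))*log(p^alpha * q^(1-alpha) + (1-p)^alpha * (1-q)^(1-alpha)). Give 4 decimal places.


Renyi divergence of order alpha between Bernoulli distributions:
D = (1/(alpha-1))*log(p^alpha * q^(1-alpha) + (1-p)^alpha * (1-q)^(1-alpha)).
alpha = 3, p = 0.8, q = 0.1.
p^alpha * q^(1-alpha) = 0.8^3 * 0.1^-2 = 51.2.
(1-p)^alpha * (1-q)^(1-alpha) = 0.2^3 * 0.9^-2 = 0.009877.
sum = 51.2 + 0.009877 = 51.209877.
D = (1/2)*log(51.209877) = 1.9680

1.9680


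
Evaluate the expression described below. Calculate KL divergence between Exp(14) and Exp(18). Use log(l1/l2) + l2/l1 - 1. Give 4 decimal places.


KL divergence for exponential family:
KL = log(l1/l2) + l2/l1 - 1.
log(14/18) = -0.251314.
18/14 = 1.285714.
KL = -0.251314 + 1.285714 - 1 = 0.0344

0.0344


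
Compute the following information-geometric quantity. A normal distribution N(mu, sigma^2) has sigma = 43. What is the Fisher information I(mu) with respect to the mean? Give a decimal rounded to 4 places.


The Fisher information for the mean of a normal distribution is I(mu) = 1/sigma^2.
sigma = 43, so sigma^2 = 1849.
I(mu) = 1/1849 = 0.0005

0.0005


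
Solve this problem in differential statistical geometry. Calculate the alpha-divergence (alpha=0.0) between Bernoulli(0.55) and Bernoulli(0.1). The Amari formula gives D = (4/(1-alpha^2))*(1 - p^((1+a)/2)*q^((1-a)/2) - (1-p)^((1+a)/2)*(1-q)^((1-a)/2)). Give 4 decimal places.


Amari alpha-divergence:
D = (4/(1-alpha^2))*(1 - p^((1+a)/2)*q^((1-a)/2) - (1-p)^((1+a)/2)*(1-q)^((1-a)/2)).
alpha = 0.0, p = 0.55, q = 0.1.
e1 = (1+alpha)/2 = 0.5, e2 = (1-alpha)/2 = 0.5.
t1 = p^e1 * q^e2 = 0.55^0.5 * 0.1^0.5 = 0.234521.
t2 = (1-p)^e1 * (1-q)^e2 = 0.45^0.5 * 0.9^0.5 = 0.636396.
4/(1-alpha^2) = 4.0.
D = 4.0*(1 - 0.234521 - 0.636396) = 0.5163

0.5163


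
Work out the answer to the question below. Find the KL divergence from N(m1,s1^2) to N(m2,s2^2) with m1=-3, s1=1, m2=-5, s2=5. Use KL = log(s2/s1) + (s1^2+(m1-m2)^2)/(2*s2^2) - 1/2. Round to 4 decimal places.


KL divergence between normal distributions:
KL = log(s2/s1) + (s1^2 + (m1-m2)^2)/(2*s2^2) - 1/2.
log(5/1) = 1.609438.
(1^2 + (-3--5)^2)/(2*5^2) = (1 + 4)/50 = 0.1.
KL = 1.609438 + 0.1 - 0.5 = 1.2094

1.2094


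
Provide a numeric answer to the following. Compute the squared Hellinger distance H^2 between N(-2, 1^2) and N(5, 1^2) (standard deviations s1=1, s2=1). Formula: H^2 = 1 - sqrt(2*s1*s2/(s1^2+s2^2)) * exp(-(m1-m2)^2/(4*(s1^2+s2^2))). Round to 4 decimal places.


Squared Hellinger distance for Gaussians:
H^2 = 1 - sqrt(2*s1*s2/(s1^2+s2^2)) * exp(-(m1-m2)^2/(4*(s1^2+s2^2))).
s1^2 = 1, s2^2 = 1, s1^2+s2^2 = 2.
sqrt(2*1*1/(2)) = 1.0.
(m1-m2)^2 = (-7)^2 = 49.
exp(-49/(4*2)) = exp(-6.125) = 0.002187.
H^2 = 1 - 1.0*0.002187 = 0.9978

0.9978


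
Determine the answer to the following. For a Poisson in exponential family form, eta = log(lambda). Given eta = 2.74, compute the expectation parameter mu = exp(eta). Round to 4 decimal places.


Expectation parameter for Poisson exponential family:
mu = exp(eta).
eta = 2.74.
mu = exp(2.74) = 15.4870

15.4870


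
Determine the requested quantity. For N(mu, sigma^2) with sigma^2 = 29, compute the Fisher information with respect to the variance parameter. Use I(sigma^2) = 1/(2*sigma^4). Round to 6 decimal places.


Fisher information for variance: I(sigma^2) = 1/(2*sigma^4).
sigma^2 = 29, so sigma^4 = 841.
I = 1/(2*841) = 1/1682 = 0.000595

0.000595


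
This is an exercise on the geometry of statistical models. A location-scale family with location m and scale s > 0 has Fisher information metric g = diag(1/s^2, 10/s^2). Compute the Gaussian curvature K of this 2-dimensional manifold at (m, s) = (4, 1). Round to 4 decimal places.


The metric has the form g = (A dm^2 + B ds^2)/s^2 with A = 1, B = 10.
Substitute u = sqrt(A/B)*m: g = B*(du^2 + ds^2)/s^2, i.e. B times the
Poincare upper half-plane metric, which has constant Gaussian curvature -1.
Scaling a 2D metric by a constant c divides the Gaussian curvature by c,
so K = -1/B = -1/(10) = -0.1000 everywhere (the point (m, s) = (4, 1) is irrelevant:
the curvature is constant).
The requested Gaussian curvature is K = -0.1000.

-0.1000


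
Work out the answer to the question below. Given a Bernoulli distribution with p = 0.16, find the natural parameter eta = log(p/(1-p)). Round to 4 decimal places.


Natural parameter for Bernoulli: eta = log(p/(1-p)).
p = 0.16, 1-p = 0.84.
p/(1-p) = 0.190476.
eta = log(0.190476) = -1.6582

-1.6582


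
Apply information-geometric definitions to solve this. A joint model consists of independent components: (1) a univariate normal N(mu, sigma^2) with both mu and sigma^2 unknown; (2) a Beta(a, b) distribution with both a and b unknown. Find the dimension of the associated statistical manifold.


The dimension of a statistical manifold equals the number of free
(independent) real parameters of the model. For a product of independent
blocks the parameter counts add.
- normal (mu, sigma^2): 2.
- Beta (a, b): 2.
Total = 2 + 2 = 4.
Dimension = 4

4
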